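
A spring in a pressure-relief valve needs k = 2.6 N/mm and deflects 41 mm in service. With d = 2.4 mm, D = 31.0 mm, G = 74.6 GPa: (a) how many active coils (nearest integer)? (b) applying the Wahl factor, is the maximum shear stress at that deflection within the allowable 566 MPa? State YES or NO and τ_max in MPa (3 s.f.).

(a) 4 coils; (b) NO, τ_max = 675 MPa

N_a = Gd⁴/(8D³k) = (74.6×10³)(2.4⁴)/(8·31.0³·2.6) = 3.994 → N_a = 4
Actual rate k = Gd⁴/(8D³·4) = 2.5963 N/mm
Working load F = kδ = 2.5963·41 = 106.45 N
C = 31.0/2.4 = 12.9167; K_W = (4C−1)/(4C−4)+0.615/C = 1.1105
τ_max = K_W·8FD/(πd³) = 1.1105·607.86 = 675.05 MPa
τ_max > 566 MPa → exceeds allowable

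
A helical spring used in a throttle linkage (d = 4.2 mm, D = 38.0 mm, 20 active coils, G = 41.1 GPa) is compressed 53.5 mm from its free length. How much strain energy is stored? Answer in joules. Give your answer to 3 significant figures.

2.08 J

k = Gd⁴/(8D³N_a) = (41.1×10³)(4.2⁴)/(8·38.0³·20) = 1.4567 N/mm
U = ½kδ² = 0.5 × 1.4567 × 53.5² = 2084.7 N·mm = 2.0847 J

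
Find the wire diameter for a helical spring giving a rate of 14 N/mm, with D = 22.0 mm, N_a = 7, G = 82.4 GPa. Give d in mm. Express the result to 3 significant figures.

3.17 mm

d = (8D³N_a·k / G)^(1/4) = (8·22.0³·7·14 / (82.4×10³))^0.25
  = (101.31)^0.25 = 3.1726 mm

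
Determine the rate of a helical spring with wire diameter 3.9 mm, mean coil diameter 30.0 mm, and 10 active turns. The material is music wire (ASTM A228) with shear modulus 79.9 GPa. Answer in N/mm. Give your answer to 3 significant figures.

k = Gd⁴/(8D³N_a) = (79.9×10³ × 3.9⁴) / (8 × 30.0³ × 10)
  = 1.84844e+07 / 2.16e+06 = 8.5576 N/mm

8.56 N/mm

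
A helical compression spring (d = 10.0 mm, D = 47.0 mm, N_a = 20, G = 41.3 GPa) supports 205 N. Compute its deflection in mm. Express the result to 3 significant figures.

8.25 mm

k = Gd⁴/(8D³N_a) = (41.3×10³)(10.0⁴)/(8·47.0³·20) = 24.862 N/mm
δ = F/k = 205 / 24.862 = 8.2455 mm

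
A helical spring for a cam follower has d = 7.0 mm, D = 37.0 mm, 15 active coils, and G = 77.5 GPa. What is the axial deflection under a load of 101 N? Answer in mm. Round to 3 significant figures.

k = Gd⁴/(8D³N_a) = (77.5×10³)(7.0⁴)/(8·37.0³·15) = 30.613 N/mm
δ = F/k = 101 / 30.613 = 3.2992 mm

3.30 mm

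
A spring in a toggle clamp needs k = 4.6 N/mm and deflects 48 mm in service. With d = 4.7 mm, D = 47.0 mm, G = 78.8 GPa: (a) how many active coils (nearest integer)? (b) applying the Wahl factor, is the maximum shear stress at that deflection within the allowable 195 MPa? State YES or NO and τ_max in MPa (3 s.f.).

(a) 10 coils; (b) NO, τ_max = 293 MPa

N_a = Gd⁴/(8D³k) = (78.8×10³)(4.7⁴)/(8·47.0³·4.6) = 10.06 → N_a = 10
Actual rate k = Gd⁴/(8D³·10) = 4.6295 N/mm
Working load F = kδ = 4.6295·48 = 222.22 N
C = 47.0/4.7 = 10.0000; K_W = (4C−1)/(4C−4)+0.615/C = 1.1448
τ_max = K_W·8FD/(πd³) = 1.1448·256.16 = 293.27 MPa
τ_max > 195 MPa → exceeds allowable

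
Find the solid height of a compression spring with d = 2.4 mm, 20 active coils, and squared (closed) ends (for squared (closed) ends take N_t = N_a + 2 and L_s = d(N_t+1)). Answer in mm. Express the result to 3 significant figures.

squared (closed) ends: N_t = N_a + 2 = 20 + 2 = 22
L_s = d·(N_t+1) = 2.4 × 23 = 55.2 mm

55.2 mm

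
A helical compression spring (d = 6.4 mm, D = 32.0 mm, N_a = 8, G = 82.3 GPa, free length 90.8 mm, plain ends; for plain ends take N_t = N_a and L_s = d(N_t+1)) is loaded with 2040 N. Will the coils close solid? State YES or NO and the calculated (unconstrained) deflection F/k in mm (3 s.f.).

k = Gd⁴/(8D³N_a) = (82.3×10³)(6.4⁴)/(8·32.0³·8) = 65.84 N/mm
N_t = 8; L_s = 6.4·9 = 57.6 mm; δ_solid = L₀ − L_s = 90.8 − 57.6 = 33.2 mm
δ = F/k = 2040/65.84 = 30.984 mm
δ < δ_solid → spring does not go solid

NO, δ = 31.0 mm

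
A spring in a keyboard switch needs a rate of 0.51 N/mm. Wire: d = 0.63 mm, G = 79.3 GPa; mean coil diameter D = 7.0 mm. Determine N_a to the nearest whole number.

N_a = Gd⁴/(8D³k) = (79.3×10³ × 0.63⁴)/(8 × 7.0³ × 0.51)
    = 12492.1 / 1399.44 = 8.926 → 9 coils

9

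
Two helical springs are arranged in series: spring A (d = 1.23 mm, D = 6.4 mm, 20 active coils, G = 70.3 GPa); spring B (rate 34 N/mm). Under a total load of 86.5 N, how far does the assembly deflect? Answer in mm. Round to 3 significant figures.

25.1 mm

k_A = Gd⁴/(8D³N_a) = (70.3×10³)(1.23⁴)/(8·6.4³·20) = 3.8363 N/mm
Series: 1/k_eq = 1/3.8363 + 1/34 = 0.29008; k_eq = 3.4474 N/mm
δ = F/k_eq = 86.5/3.4474 = 25.092 mm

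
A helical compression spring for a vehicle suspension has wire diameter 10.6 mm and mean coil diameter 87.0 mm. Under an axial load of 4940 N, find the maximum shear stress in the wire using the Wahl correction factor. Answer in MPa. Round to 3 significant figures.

1080 MPa

Spring index C = D/d = 87.0/10.6 = 8.2075
K_W = (4C−1)/(4C−4) + 0.615/C = 31.830/28.830 + 0.0749 = 1.1790
τ₀ = 8FD/(πd³) = 8·4940·87.0/(π·10.6³) = 3.43824e+06/3741.7 = 918.9 MPa
τ_max = K·τ₀ = 1.1790 × 918.9 = 1083.4 MPa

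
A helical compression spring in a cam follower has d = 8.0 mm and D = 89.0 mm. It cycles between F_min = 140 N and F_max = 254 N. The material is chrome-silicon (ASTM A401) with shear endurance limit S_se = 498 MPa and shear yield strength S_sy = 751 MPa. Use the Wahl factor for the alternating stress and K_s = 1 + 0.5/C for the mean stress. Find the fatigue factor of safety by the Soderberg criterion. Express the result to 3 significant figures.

C = D/d = 89.0/8.0 = 11.1250; K_W = (4C−1)/(4C−4)+0.615/C = 1.1294; K_s = 1+0.5/C = 1.0449
F_a = (F_max−F_min)/2 = 57 N; F_m = (F_max+F_min)/2 = 197 N
τ_a = K_W·8F_aD/(πd³) = 1.1294 × 25.231 = 28.495 MPa
τ_m = K_s·8F_mD/(πd³) = 1.0449 × 87.202 = 91.121 MPa
Soderberg: 1/n_f = τ_a/S_se + τ_m/S_sy = 28.495/498 + 91.121/751 = 0.05722 + 0.12133 = 0.17855
n_f = 1/0.17855 = 5.601

5.60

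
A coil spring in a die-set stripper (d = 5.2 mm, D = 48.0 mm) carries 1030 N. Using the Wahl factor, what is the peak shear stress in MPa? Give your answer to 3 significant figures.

1040 MPa

Spring index C = D/d = 48.0/5.2 = 9.2308
K_W = (4C−1)/(4C−4) + 0.615/C = 35.923/32.923 + 0.0666 = 1.1577
τ₀ = 8FD/(πd³) = 8·1030·48.0/(π·5.2³) = 395520/441.73 = 895.38 MPa
τ_max = K·τ₀ = 1.1577 × 895.38 = 1036.6 MPa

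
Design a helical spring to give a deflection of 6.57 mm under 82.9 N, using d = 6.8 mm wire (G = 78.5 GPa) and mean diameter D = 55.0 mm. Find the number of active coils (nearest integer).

10

Required rate k = F/δ = 82.9/6.57 = 12.618 N/mm
N_a = Gd⁴/(8D³k) = (78.5×10³ × 6.8⁴)/(8 × 55.0³ × 12.618)
    = 1.67844e+08 / 1.67945e+07 = 9.994 → 10 coils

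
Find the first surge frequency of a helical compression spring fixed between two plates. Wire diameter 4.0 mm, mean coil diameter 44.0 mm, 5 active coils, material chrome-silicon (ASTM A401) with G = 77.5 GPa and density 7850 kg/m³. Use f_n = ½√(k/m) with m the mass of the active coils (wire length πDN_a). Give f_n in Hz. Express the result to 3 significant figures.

k = Gd⁴/(8D³N_a) = (77.5×10³)(4.0⁴)/(8·44.0³·5) = 5.8227 N/mm = 5822.7 N/m
Wire length L = πDN_a = π·44.0·5 = 691.15 mm
m = ρ·(πd²/4)·L = 7850 × 12.566×10⁻⁶ m² × 0.69115 m = 0.068179 kg
f_n = ½√(k/m) = 0.5·√(5822.7/0.068179) = 0.5·√(85403) = 146.12 Hz

146 Hz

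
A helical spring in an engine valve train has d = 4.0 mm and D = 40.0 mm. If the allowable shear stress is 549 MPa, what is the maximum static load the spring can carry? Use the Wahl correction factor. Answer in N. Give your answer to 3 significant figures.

301 N

C = D/d = 40.0/4.0 = 10.0000
K_W = (4C−1)/(4C−4) + 0.615/C = 39.000/36.000 + 0.0615 = 1.1448
τ_max = K·8FD/(πd³) → F_max = τ_allow·πd³/(8DK)
F_max = 549·π·4.0³/(8·40.0·1.1448) = 1.1038e+05/366.35 = 301.31 N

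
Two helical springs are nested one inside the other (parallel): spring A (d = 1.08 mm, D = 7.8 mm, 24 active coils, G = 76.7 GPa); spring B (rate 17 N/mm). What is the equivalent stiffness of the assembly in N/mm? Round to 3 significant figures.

k_A = Gd⁴/(8D³N_a) = (76.7×10³)(1.08⁴)/(8·7.8³·24) = 1.1453 N/mm
Parallel: k_eq = 1.1453 + 17 = 18.145 N/mm

18.1 N/mm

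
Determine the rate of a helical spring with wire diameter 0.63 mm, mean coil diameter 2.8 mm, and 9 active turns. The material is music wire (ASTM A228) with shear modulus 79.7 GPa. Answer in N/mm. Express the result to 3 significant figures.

k = Gd⁴/(8D³N_a) = (79.7×10³ × 0.63⁴) / (8 × 2.8³ × 9)
  = 12555.1 / 1580.54 = 7.9435 N/mm

7.94 N/mm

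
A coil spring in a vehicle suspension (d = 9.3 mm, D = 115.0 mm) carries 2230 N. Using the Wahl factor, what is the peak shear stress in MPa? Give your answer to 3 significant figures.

Spring index C = D/d = 115.0/9.3 = 12.3656
K_W = (4C−1)/(4C−4) + 0.615/C = 48.462/45.462 + 0.0497 = 1.1157
τ₀ = 8FD/(πd³) = 8·2230·115.0/(π·9.3³) = 2.0516e+06/2527 = 811.88 MPa
τ_max = K·τ₀ = 1.1157 × 811.88 = 905.84 MPa

906 MPa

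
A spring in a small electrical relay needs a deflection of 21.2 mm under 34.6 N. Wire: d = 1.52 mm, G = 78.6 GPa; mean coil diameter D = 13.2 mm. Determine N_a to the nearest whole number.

14

Required rate k = F/δ = 34.6/21.2 = 1.6321 N/mm
N_a = Gd⁴/(8D³k) = (78.6×10³ × 1.52⁴)/(8 × 13.2³ × 1.6321)
    = 419563 / 30029.8 = 13.97 → 14 coils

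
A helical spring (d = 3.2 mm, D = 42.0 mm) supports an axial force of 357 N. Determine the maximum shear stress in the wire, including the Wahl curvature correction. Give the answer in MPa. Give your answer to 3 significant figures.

1290 MPa

Spring index C = D/d = 42.0/3.2 = 13.1250
K_W = (4C−1)/(4C−4) + 0.615/C = 51.500/48.500 + 0.0469 = 1.1087
τ₀ = 8FD/(πd³) = 8·357·42.0/(π·3.2³) = 119952/102.94 = 1165.2 MPa
τ_max = K·τ₀ = 1.1087 × 1165.2 = 1291.9 MPa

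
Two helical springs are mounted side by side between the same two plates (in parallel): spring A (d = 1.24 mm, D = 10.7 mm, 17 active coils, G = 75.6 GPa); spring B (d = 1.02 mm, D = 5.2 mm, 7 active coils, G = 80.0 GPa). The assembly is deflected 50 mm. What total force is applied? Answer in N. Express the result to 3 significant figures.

604 N

k_A = Gd⁴/(8D³N_a) = (75.6×10³)(1.24⁴)/(8·10.7³·17) = 1.0728 N/mm
k_B = Gd⁴/(8D³N_a) = (80.0×10³)(1.02⁴)/(8·5.2³·7) = 10.997 N/mm
Parallel: k_eq = 1.0728 + 10.997 = 12.07 N/mm
F = k_eq·δ = 12.07·50 = 603.51 N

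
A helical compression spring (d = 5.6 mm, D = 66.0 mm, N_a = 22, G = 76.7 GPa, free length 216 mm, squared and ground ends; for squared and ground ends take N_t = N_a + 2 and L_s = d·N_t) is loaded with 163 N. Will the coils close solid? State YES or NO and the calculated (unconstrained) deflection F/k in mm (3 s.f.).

k = Gd⁴/(8D³N_a) = (76.7×10³)(5.6⁴)/(8·66.0³·22) = 1.4907 N/mm
N_t = 24; L_s = 5.6·24 = 134.4 mm; δ_solid = L₀ − L_s = 216 − 134.4 = 81.6 mm
δ = F/k = 163/1.4907 = 109.34 mm
δ ≥ δ_solid → spring goes solid

YES, δ = 109 mm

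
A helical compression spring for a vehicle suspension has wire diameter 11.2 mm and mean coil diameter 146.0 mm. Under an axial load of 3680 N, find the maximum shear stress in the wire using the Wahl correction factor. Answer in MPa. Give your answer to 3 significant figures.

1080 MPa

Spring index C = D/d = 146.0/11.2 = 13.0357
K_W = (4C−1)/(4C−4) + 0.615/C = 51.143/48.143 + 0.0472 = 1.1095
τ₀ = 8FD/(πd³) = 8·3680·146.0/(π·11.2³) = 4.29824e+06/4413.7 = 973.84 MPa
τ_max = K·τ₀ = 1.1095 × 973.84 = 1080.5 MPa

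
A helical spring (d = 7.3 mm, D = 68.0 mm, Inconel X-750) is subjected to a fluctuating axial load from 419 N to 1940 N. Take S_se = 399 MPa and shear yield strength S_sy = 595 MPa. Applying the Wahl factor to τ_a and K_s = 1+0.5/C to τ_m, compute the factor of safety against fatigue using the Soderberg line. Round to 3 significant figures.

0.523

C = D/d = 68.0/7.3 = 9.3151; K_W = (4C−1)/(4C−4)+0.615/C = 1.1562; K_s = 1+0.5/C = 1.0537
F_a = (F_max−F_min)/2 = 760.5 N; F_m = (F_max+F_min)/2 = 1179.5 N
τ_a = K_W·8F_aD/(πd³) = 1.1562 × 338.52 = 391.4 MPa
τ_m = K_s·8F_mD/(πd³) = 1.0537 × 525.02 = 553.2 MPa
Soderberg: 1/n_f = τ_a/S_se + τ_m/S_sy = 391.4/399 + 553.2/595 = 0.98095 + 0.92976 = 1.9107
n_f = 1/1.9107 = 0.5234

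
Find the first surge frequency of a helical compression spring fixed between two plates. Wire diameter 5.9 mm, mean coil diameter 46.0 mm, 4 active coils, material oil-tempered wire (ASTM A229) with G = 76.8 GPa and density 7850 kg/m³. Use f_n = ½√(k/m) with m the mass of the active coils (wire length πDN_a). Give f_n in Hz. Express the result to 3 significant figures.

245 Hz

k = Gd⁴/(8D³N_a) = (76.8×10³)(5.9⁴)/(8·46.0³·4) = 29.878 N/mm = 29878 N/m
Wire length L = πDN_a = π·46.0·4 = 578.05 mm
m = ρ·(πd²/4)·L = 7850 × 27.34×10⁻⁶ m² × 0.57805 m = 0.12406 kg
f_n = ½√(k/m) = 0.5·√(29878/0.12406) = 0.5·√(2.4083e+05) = 245.37 Hz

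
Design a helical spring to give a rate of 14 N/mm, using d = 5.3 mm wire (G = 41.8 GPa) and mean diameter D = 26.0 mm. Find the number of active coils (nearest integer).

17

N_a = Gd⁴/(8D³k) = (41.8×10³ × 5.3⁴)/(8 × 26.0³ × 14)
    = 3.29822e+07 / 1.96851e+06 = 16.75 → 17 coils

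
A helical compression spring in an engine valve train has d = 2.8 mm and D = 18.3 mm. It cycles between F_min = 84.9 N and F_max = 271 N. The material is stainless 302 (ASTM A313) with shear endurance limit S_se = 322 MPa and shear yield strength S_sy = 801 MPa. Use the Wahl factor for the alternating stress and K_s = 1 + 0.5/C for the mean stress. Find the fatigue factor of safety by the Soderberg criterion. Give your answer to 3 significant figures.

C = D/d = 18.3/2.8 = 6.5357; K_W = (4C−1)/(4C−4)+0.615/C = 1.2296; K_s = 1+0.5/C = 1.0765
F_a = (F_max−F_min)/2 = 93.05 N; F_m = (F_max+F_min)/2 = 177.95 N
τ_a = K_W·8F_aD/(πd³) = 1.2296 × 197.53 = 242.88 MPa
τ_m = K_s·8F_mD/(πd³) = 1.0765 × 377.76 = 406.66 MPa
Soderberg: 1/n_f = τ_a/S_se + τ_m/S_sy = 242.88/322 + 406.66/801 = 0.75428 + 0.50769 = 1.262
n_f = 1/1.262 = 0.7924

0.792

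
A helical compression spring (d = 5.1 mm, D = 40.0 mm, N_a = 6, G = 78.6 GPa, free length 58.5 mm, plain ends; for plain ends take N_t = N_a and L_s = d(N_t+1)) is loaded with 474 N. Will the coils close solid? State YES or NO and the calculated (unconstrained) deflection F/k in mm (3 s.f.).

k = Gd⁴/(8D³N_a) = (78.6×10³)(5.1⁴)/(8·40.0³·6) = 17.309 N/mm
N_t = 6; L_s = 5.1·7 = 35.7 mm; δ_solid = L₀ − L_s = 58.5 − 35.7 = 22.8 mm
δ = F/k = 474/17.309 = 27.384 mm
δ ≥ δ_solid → spring goes solid

YES, δ = 27.4 mm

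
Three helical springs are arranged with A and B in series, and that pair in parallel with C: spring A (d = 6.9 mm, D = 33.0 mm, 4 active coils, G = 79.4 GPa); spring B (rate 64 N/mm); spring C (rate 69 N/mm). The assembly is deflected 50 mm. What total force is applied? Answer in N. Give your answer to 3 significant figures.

5720 N

k_A = Gd⁴/(8D³N_a) = (79.4×10³)(6.9⁴)/(8·33.0³·4) = 156.5 N/mm
Springs A,B series: k_AB = 1/(1/156.5+1/64) = 45.424 N/mm; parallel with C: k_eq = 45.424+69 = 114.42 N/mm
F = k_eq·δ = 114.42·50 = 5721.2 N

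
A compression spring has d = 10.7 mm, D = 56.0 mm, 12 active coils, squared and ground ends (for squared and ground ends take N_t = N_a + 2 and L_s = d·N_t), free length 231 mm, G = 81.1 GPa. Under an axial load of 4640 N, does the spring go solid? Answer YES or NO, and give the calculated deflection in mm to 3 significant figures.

k = Gd⁴/(8D³N_a) = (81.1×10³)(10.7⁴)/(8·56.0³·12) = 63.055 N/mm
N_t = 14; L_s = 10.7·14 = 149.8 mm; δ_solid = L₀ − L_s = 231 − 149.8 = 81.2 mm
δ = F/k = 4640/63.055 = 73.586 mm
δ < δ_solid → spring does not go solid

NO, δ = 73.6 mm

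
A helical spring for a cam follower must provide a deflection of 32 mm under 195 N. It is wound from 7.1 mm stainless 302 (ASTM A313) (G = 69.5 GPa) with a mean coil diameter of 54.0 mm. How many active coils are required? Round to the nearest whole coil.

Required rate k = F/δ = 195/32 = 6.0938 N/mm
N_a = Gd⁴/(8D³k) = (69.5×10³ × 7.1⁴)/(8 × 54.0³ × 6.0938)
    = 1.76611e+08 / 7.67637e+06 = 23.01 → 23 coils

23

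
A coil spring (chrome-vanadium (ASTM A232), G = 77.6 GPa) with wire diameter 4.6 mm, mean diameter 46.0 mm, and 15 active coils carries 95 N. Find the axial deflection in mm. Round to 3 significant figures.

k = Gd⁴/(8D³N_a) = (77.6×10³)(4.6⁴)/(8·46.0³·15) = 2.9747 N/mm
δ = F/k = 95 / 2.9747 = 31.936 mm

31.9 mm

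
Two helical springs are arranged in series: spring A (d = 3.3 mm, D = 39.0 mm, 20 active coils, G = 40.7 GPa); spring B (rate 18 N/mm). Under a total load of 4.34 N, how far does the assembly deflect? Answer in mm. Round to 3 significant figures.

8.78 mm

k_A = Gd⁴/(8D³N_a) = (40.7×10³)(3.3⁴)/(8·39.0³·20) = 0.50855 N/mm
Series: 1/k_eq = 1/0.50855 + 1/18 = 2.0219; k_eq = 0.49458 N/mm
δ = F/k_eq = 4.34/0.49458 = 8.7751 mm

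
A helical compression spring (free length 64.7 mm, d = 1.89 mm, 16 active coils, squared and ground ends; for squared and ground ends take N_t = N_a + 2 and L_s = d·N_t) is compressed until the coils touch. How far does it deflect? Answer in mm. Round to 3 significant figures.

30.7 mm

N_t = 18; L_s = 1.89·18 = 34.02 mm
δ_solid = L₀ − L_s = 64.7 − 34.02 = 30.68 mm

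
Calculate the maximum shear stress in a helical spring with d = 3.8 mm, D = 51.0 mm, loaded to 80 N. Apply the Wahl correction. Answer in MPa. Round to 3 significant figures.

209 MPa

Spring index C = D/d = 51.0/3.8 = 13.4211
K_W = (4C−1)/(4C−4) + 0.615/C = 52.684/49.684 + 0.0458 = 1.1062
τ₀ = 8FD/(πd³) = 8·80·51.0/(π·3.8³) = 32640/172.39 = 189.34 MPa
τ_max = K·τ₀ = 1.1062 × 189.34 = 209.45 MPa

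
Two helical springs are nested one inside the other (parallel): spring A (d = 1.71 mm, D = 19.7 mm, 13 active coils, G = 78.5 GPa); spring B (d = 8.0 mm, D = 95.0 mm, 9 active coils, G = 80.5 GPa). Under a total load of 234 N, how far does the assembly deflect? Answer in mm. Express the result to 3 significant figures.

k_A = Gd⁴/(8D³N_a) = (78.5×10³)(1.71⁴)/(8·19.7³·13) = 0.84415 N/mm
k_B = Gd⁴/(8D³N_a) = (80.5×10³)(8.0⁴)/(8·95.0³·9) = 5.3414 N/mm
Parallel: k_eq = 0.84415 + 5.3414 = 6.1855 N/mm
δ = F/k_eq = 234/6.1855 = 37.83 mm

37.8 mm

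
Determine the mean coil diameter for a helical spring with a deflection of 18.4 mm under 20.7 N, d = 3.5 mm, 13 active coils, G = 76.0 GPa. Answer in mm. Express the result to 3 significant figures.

46.0 mm

Required rate k = F/δ = 20.7/18.4 = 1.125 N/mm
D = (Gd⁴/(8N_a·k))^(1/3) = (76.0×10³·3.5⁴/(8·13·1.125))^(1/3)
  = (97476.5)^(1/3) = 46.0221 mm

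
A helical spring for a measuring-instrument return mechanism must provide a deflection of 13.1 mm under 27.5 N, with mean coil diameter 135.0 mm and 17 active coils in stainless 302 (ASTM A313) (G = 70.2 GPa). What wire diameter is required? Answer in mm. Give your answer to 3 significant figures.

Required rate k = F/δ = 27.5/13.1 = 2.0992 N/mm
d = (8D³N_a·k / G)^(1/4) = (8·135.0³·17·2.0992 / (70.2×10³))^0.25
  = (10006)^0.25 = 10.0015 mm

10.0 mm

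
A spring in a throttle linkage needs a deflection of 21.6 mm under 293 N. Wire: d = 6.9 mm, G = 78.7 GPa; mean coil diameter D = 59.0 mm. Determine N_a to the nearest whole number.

Required rate k = F/δ = 293/21.6 = 13.565 N/mm
N_a = Gd⁴/(8D³k) = (78.7×10³ × 6.9⁴)/(8 × 59.0³ × 13.565)
    = 1.7839e+08 / 2.22874e+07 = 8.004 → 8 coils

8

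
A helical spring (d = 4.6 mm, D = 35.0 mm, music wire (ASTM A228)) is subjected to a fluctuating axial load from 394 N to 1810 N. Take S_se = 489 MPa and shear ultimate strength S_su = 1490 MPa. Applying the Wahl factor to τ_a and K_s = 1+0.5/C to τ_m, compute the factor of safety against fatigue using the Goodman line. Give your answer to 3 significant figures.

C = D/d = 35.0/4.6 = 7.6087; K_W = (4C−1)/(4C−4)+0.615/C = 1.1943; K_s = 1+0.5/C = 1.0657
F_a = (F_max−F_min)/2 = 708 N; F_m = (F_max+F_min)/2 = 1102 N
τ_a = K_W·8F_aD/(πd³) = 1.1943 × 648.29 = 774.26 MPa
τ_m = K_s·8F_mD/(πd³) = 1.0657 × 1009.1 = 1075.4 MPa
Goodman: 1/n_f = τ_a/S_se + τ_m/S_su = 774.26/489 + 1075.4/1490 = 1.58335 + 0.72172 = 2.3051
n_f = 1/2.3051 = 0.4338

0.434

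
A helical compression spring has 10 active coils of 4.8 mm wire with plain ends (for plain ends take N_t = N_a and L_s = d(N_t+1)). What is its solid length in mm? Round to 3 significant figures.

plain ends: N_t = N_a = 10
L_s = d·(N_t+1) = 4.8 × 11 = 52.8 mm

52.8 mm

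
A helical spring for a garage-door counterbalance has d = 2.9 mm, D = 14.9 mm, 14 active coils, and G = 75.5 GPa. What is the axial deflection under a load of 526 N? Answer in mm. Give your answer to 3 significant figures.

36.5 mm

k = Gd⁴/(8D³N_a) = (75.5×10³)(2.9⁴)/(8·14.9³·14) = 14.413 N/mm
δ = F/k = 526 / 14.413 = 36.494 mm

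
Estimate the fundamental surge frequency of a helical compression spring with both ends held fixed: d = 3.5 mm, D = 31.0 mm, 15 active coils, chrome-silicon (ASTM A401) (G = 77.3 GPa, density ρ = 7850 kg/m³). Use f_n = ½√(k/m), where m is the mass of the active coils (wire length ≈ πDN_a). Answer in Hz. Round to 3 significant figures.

k = Gd⁴/(8D³N_a) = (77.3×10³)(3.5⁴)/(8·31.0³·15) = 3.2448 N/mm = 3244.8 N/m
Wire length L = πDN_a = π·31.0·15 = 1460.8 mm
m = ρ·(πd²/4)·L = 7850 × 9.6211×10⁻⁶ m² × 1.4608 m = 0.11033 kg
f_n = ½√(k/m) = 0.5·√(3244.8/0.11033) = 0.5·√(29409) = 85.746 Hz

85.7 Hz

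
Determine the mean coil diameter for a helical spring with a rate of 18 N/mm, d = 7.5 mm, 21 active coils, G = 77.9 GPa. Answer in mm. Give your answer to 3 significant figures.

D = (Gd⁴/(8N_a·k))^(1/3) = (77.9×10³·7.5⁴/(8·21·18))^(1/3)
  = (81508.1)^(1/3) = 43.3578 mm

43.4 mm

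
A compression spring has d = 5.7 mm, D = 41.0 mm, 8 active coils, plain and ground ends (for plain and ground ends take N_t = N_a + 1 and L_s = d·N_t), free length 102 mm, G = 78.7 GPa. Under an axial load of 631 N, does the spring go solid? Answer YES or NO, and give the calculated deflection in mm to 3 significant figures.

NO, δ = 33.5 mm

k = Gd⁴/(8D³N_a) = (78.7×10³)(5.7⁴)/(8·41.0³·8) = 18.834 N/mm
N_t = 9; L_s = 5.7·9 = 51.3 mm; δ_solid = L₀ − L_s = 102 − 51.3 = 50.7 mm
δ = F/k = 631/18.834 = 33.503 mm
δ < δ_solid → spring does not go solid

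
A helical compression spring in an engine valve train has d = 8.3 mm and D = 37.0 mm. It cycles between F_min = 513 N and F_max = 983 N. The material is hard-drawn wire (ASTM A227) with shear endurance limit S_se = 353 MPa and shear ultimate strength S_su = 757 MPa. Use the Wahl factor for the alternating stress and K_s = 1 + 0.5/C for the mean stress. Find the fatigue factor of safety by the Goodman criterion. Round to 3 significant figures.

C = D/d = 37.0/8.3 = 4.4578; K_W = (4C−1)/(4C−4)+0.615/C = 1.3549; K_s = 1+0.5/C = 1.1122
F_a = (F_max−F_min)/2 = 235 N; F_m = (F_max+F_min)/2 = 748 N
τ_a = K_W·8F_aD/(πd³) = 1.3549 × 38.724 = 52.465 MPa
τ_m = K_s·8F_mD/(πd³) = 1.1122 × 123.26 = 137.08 MPa
Goodman: 1/n_f = τ_a/S_se + τ_m/S_su = 52.465/353 + 137.08/757 = 0.14863 + 0.18108 = 0.32971
n_f = 1/0.32971 = 3.033

3.03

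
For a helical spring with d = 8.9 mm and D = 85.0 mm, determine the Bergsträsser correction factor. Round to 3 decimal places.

C = D/d = 85.0/8.9 = 9.5506
K_B = (4C+2)/(4C−3) = 40.202/35.202 = 1.1420

1.142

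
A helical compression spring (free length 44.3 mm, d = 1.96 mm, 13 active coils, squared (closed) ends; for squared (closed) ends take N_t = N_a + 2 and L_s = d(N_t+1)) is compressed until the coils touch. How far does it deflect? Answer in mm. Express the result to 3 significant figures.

N_t = 15; L_s = 1.96·16 = 31.36 mm
δ_solid = L₀ − L_s = 44.3 − 31.36 = 12.94 mm

12.9 mm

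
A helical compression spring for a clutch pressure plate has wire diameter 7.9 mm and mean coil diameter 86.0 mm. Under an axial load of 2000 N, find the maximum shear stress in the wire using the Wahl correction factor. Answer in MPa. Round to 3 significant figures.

Spring index C = D/d = 86.0/7.9 = 10.8861
K_W = (4C−1)/(4C−4) + 0.615/C = 42.544/39.544 + 0.0565 = 1.1324
τ₀ = 8FD/(πd³) = 8·2000·86.0/(π·7.9³) = 1.376e+06/1548.9 = 888.36 MPa
τ_max = K·τ₀ = 1.1324 × 888.36 = 1005.9 MPa

1010 MPa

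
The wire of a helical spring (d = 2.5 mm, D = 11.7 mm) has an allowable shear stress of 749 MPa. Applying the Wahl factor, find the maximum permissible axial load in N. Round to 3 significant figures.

294 N

C = D/d = 11.7/2.5 = 4.6800
K_W = (4C−1)/(4C−4) + 0.615/C = 17.720/14.720 + 0.1314 = 1.3352
τ_max = K·8FD/(πd³) → F_max = τ_allow·πd³/(8DK)
F_max = 749·π·2.5³/(8·11.7·1.3352) = 36766/124.98 = 294.19 N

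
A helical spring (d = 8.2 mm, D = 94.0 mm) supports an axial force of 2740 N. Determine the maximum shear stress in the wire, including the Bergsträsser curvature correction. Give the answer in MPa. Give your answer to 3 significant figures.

1330 MPa

Spring index C = D/d = 94.0/8.2 = 11.4634
K_B = (4C+2)/(4C−3) = 47.854/42.854 = 1.1167
τ₀ = 8FD/(πd³) = 8·2740·94.0/(π·8.2³) = 2.06048e+06/1732.2 = 1189.5 MPa
τ_max = K·τ₀ = 1.1167 × 1189.5 = 1328.3 MPa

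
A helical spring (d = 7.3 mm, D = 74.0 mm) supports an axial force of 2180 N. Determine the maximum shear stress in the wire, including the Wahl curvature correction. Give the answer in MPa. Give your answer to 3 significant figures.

1210 MPa

Spring index C = D/d = 74.0/7.3 = 10.1370
K_W = (4C−1)/(4C−4) + 0.615/C = 39.548/36.548 + 0.0607 = 1.1428
τ₀ = 8FD/(πd³) = 8·2180·74.0/(π·7.3³) = 1.29056e+06/1222.1 = 1056 MPa
τ_max = K·τ₀ = 1.1428 × 1056 = 1206.7 MPa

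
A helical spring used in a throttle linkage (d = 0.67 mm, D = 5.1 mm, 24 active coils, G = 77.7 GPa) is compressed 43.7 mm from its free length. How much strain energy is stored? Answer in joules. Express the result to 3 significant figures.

k = Gd⁴/(8D³N_a) = (77.7×10³)(0.67⁴)/(8·5.1³·24) = 0.61476 N/mm
U = ½kδ² = 0.5 × 0.61476 × 43.7² = 587 N·mm = 0.587 J

0.587 J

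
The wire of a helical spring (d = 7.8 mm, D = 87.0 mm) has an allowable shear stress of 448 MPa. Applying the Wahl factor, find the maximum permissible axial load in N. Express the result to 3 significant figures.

850 N

C = D/d = 87.0/7.8 = 11.1538
K_W = (4C−1)/(4C−4) + 0.615/C = 43.615/40.615 + 0.0551 = 1.1290
τ_max = K·8FD/(πd³) → F_max = τ_allow·πd³/(8DK)
F_max = 448·π·7.8³/(8·87.0·1.1290) = 6.679e+05/785.79 = 849.98 N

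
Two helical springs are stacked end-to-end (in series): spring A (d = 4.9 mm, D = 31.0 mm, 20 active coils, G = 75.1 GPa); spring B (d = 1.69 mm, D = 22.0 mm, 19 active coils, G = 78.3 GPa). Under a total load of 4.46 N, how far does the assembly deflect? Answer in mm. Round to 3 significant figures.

k_A = Gd⁴/(8D³N_a) = (75.1×10³)(4.9⁴)/(8·31.0³·20) = 9.0828 N/mm
k_B = Gd⁴/(8D³N_a) = (78.3×10³)(1.69⁴)/(8·22.0³·19) = 0.39464 N/mm
Series: 1/k_eq = 1/9.0828 + 1/0.39464 = 2.6441; k_eq = 0.3782 N/mm
δ = F/k_eq = 4.46/0.3782 = 11.793 mm

11.8 mm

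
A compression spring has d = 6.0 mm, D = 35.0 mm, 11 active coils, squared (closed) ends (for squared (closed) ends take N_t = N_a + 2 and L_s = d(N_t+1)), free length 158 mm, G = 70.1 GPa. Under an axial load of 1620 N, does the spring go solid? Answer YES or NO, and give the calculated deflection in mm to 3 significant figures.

k = Gd⁴/(8D³N_a) = (70.1×10³)(6.0⁴)/(8·35.0³·11) = 24.079 N/mm
N_t = 13; L_s = 6.0·14 = 84 mm; δ_solid = L₀ − L_s = 158 − 84 = 74 mm
δ = F/k = 1620/24.079 = 67.279 mm
δ < δ_solid → spring does not go solid

NO, δ = 67.3 mm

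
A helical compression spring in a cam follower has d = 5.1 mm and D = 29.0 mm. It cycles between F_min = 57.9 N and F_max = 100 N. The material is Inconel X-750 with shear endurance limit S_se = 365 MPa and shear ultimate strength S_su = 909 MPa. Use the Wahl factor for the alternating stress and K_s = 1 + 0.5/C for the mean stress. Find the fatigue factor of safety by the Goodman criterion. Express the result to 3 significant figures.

10.7

C = D/d = 29.0/5.1 = 5.6863; K_W = (4C−1)/(4C−4)+0.615/C = 1.2682; K_s = 1+0.5/C = 1.0879
F_a = (F_max−F_min)/2 = 21.05 N; F_m = (F_max+F_min)/2 = 78.95 N
τ_a = K_W·8F_aD/(πd³) = 1.2682 × 11.719 = 14.862 MPa
τ_m = K_s·8F_mD/(πd³) = 1.0879 × 43.952 = 47.817 MPa
Goodman: 1/n_f = τ_a/S_se + τ_m/S_su = 14.862/365 + 47.817/909 = 0.04072 + 0.05260 = 0.093321
n_f = 1/0.093321 = 10.72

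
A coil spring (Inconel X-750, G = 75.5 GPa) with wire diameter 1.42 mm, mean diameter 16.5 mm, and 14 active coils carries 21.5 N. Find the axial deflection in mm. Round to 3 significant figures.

35.2 mm

k = Gd⁴/(8D³N_a) = (75.5×10³)(1.42⁴)/(8·16.5³·14) = 0.61014 N/mm
δ = F/k = 21.5 / 0.61014 = 35.238 mm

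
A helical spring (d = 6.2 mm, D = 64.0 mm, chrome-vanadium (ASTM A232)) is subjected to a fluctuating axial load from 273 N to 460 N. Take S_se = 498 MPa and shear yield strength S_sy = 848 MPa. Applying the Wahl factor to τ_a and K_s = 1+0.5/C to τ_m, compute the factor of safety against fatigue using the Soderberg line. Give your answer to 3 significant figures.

C = D/d = 64.0/6.2 = 10.3226; K_W = (4C−1)/(4C−4)+0.615/C = 1.1400; K_s = 1+0.5/C = 1.0484
F_a = (F_max−F_min)/2 = 93.5 N; F_m = (F_max+F_min)/2 = 366.5 N
τ_a = K_W·8F_aD/(πd³) = 1.1400 × 63.938 = 72.891 MPa
τ_m = K_s·8F_mD/(πd³) = 1.0484 × 250.62 = 262.76 MPa
Soderberg: 1/n_f = τ_a/S_se + τ_m/S_sy = 72.891/498 + 262.76/848 = 0.14637 + 0.30986 = 0.45623
n_f = 1/0.45623 = 2.192

2.19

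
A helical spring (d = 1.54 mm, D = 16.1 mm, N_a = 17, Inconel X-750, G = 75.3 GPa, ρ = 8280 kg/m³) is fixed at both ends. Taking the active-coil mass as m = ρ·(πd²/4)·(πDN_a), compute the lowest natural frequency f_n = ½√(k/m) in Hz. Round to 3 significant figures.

119 Hz

k = Gd⁴/(8D³N_a) = (75.3×10³)(1.54⁴)/(8·16.1³·17) = 0.74621 N/mm = 746.21 N/m
Wire length L = πDN_a = π·16.1·17 = 859.85 mm
m = ρ·(πd²/4)·L = 8280 × 1.8627×10⁻⁶ m² × 0.85985 m = 0.013261 kg
f_n = ½√(k/m) = 0.5·√(746.21/0.013261) = 0.5·√(56270) = 118.61 Hz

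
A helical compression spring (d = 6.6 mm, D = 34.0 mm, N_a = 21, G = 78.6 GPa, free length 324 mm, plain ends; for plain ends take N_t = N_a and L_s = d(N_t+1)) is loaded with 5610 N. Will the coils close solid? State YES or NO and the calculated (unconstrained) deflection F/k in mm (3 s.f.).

k = Gd⁴/(8D³N_a) = (78.6×10³)(6.6⁴)/(8·34.0³·21) = 22.587 N/mm
N_t = 21; L_s = 6.6·22 = 145.2 mm; δ_solid = L₀ − L_s = 324 − 145.2 = 178.8 mm
δ = F/k = 5610/22.587 = 248.38 mm
δ ≥ δ_solid → spring goes solid

YES, δ = 248 mm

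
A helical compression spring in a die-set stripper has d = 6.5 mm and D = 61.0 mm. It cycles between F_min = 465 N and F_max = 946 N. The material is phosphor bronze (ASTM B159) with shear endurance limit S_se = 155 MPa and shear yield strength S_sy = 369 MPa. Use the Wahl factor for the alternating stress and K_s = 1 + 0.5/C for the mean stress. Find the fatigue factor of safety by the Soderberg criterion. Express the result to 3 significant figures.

C = D/d = 61.0/6.5 = 9.3846; K_W = (4C−1)/(4C−4)+0.615/C = 1.1550; K_s = 1+0.5/C = 1.0533
F_a = (F_max−F_min)/2 = 240.5 N; F_m = (F_max+F_min)/2 = 705.5 N
τ_a = K_W·8F_aD/(πd³) = 1.1550 × 136.03 = 157.12 MPa
τ_m = K_s·8F_mD/(πd³) = 1.0533 × 399.05 = 420.31 MPa
Soderberg: 1/n_f = τ_a/S_se + τ_m/S_sy = 157.12/155 + 420.31/369 = 1.01365 + 1.13905 = 2.1527
n_f = 1/2.1527 = 0.4645

0.465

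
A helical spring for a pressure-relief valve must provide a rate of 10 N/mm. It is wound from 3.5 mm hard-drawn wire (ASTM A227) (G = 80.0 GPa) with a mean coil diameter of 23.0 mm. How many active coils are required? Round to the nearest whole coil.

N_a = Gd⁴/(8D³k) = (80.0×10³ × 3.5⁴)/(8 × 23.0³ × 10)
    = 1.2005e+07 / 973360 = 12.33 → 12 coils

12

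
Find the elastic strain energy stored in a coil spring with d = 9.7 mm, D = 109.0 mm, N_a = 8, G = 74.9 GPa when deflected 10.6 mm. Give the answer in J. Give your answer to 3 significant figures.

0.449 J

k = Gd⁴/(8D³N_a) = (74.9×10³)(9.7⁴)/(8·109.0³·8) = 8.0004 N/mm
U = ½kδ² = 0.5 × 8.0004 × 10.6² = 449.46 N·mm = 0.44946 J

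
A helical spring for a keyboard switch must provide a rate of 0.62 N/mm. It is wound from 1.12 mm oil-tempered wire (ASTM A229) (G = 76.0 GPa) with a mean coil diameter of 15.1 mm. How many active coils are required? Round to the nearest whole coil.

N_a = Gd⁴/(8D³k) = (76.0×10³ × 1.12⁴)/(8 × 15.1³ × 0.62)
    = 119587 / 17077 = 7.003 → 7 coils

7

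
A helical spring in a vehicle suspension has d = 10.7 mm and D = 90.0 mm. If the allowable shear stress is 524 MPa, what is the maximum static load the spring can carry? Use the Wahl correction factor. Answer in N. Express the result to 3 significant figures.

C = D/d = 90.0/10.7 = 8.4112
K_W = (4C−1)/(4C−4) + 0.615/C = 32.645/29.645 + 0.0731 = 1.1743
τ_max = K·8FD/(πd³) → F_max = τ_allow·πd³/(8DK)
F_max = 524·π·10.7³/(8·90.0·1.1743) = 2.0167e+06/845.51 = 2385.1 N

2390 N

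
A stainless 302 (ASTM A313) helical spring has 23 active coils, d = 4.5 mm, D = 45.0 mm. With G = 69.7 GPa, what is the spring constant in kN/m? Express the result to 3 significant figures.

1.70 kN/m

k = Gd⁴/(8D³N_a) = (69.7×10³ × 4.5⁴) / (8 × 45.0³ × 23)
  = 2.85814e+07 / 1.6767e+07 = 1.7046 N/mm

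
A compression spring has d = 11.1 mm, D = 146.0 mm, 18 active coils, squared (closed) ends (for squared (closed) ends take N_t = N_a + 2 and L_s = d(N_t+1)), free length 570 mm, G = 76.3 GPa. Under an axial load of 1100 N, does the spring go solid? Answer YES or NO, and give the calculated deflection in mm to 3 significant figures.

k = Gd⁴/(8D³N_a) = (76.3×10³)(11.1⁴)/(8·146.0³·18) = 2.5846 N/mm
N_t = 20; L_s = 11.1·21 = 233.1 mm; δ_solid = L₀ − L_s = 570 − 233.1 = 336.9 mm
δ = F/k = 1100/2.5846 = 425.6 mm
δ ≥ δ_solid → spring goes solid

YES, δ = 426 mm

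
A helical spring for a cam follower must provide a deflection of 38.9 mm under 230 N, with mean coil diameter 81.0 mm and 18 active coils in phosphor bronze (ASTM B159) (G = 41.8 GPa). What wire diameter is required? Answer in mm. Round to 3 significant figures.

10.2 mm

Required rate k = F/δ = 230/38.9 = 5.9126 N/mm
d = (8D³N_a·k / G)^(1/4) = (8·81.0³·18·5.9126 / (41.8×10³))^0.25
  = (10825)^0.25 = 10.2001 mm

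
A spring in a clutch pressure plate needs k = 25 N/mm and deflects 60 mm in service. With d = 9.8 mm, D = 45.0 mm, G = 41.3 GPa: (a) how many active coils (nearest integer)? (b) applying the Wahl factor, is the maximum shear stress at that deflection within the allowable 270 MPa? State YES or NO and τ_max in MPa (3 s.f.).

N_a = Gd⁴/(8D³k) = (41.3×10³)(9.8⁴)/(8·45.0³·25) = 20.9 → N_a = 21
Actual rate k = Gd⁴/(8D³·21) = 24.883 N/mm
Working load F = kδ = 24.883·60 = 1493 N
C = 45.0/9.8 = 4.5918; K_W = (4C−1)/(4C−4)+0.615/C = 1.3427
τ_max = K_W·8FD/(πd³) = 1.3427·181.77 = 244.08 MPa
τ_max ≤ 270 MPa → acceptable

(a) 21 coils; (b) YES, τ_max = 244 MPa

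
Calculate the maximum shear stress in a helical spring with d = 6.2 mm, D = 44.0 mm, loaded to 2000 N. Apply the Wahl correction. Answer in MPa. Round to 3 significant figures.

Spring index C = D/d = 44.0/6.2 = 7.0968
K_W = (4C−1)/(4C−4) + 0.615/C = 27.387/24.387 + 0.0867 = 1.2097
τ₀ = 8FD/(πd³) = 8·2000·44.0/(π·6.2³) = 704000/748.73 = 940.26 MPa
τ_max = K·τ₀ = 1.2097 × 940.26 = 1137.4 MPa

1140 MPa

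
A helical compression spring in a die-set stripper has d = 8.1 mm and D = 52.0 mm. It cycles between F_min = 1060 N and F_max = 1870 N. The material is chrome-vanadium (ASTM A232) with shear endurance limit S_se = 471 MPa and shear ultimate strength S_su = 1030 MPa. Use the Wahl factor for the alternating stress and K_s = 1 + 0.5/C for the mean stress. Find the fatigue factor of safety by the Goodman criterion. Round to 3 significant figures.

C = D/d = 52.0/8.1 = 6.4198; K_W = (4C−1)/(4C−4)+0.615/C = 1.2342; K_s = 1+0.5/C = 1.0779
F_a = (F_max−F_min)/2 = 405 N; F_m = (F_max+F_min)/2 = 1465 N
τ_a = K_W·8F_aD/(πd³) = 1.2342 × 100.91 = 124.54 MPa
τ_m = K_s·8F_mD/(πd³) = 1.0779 × 365.03 = 393.46 MPa
Goodman: 1/n_f = τ_a/S_se + τ_m/S_su = 124.54/471 + 393.46/1030 = 0.26442 + 0.38200 = 0.64642
n_f = 1/0.64642 = 1.547

1.55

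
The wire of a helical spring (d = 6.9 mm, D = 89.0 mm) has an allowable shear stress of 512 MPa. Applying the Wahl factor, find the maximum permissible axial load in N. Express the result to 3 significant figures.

668 N

C = D/d = 89.0/6.9 = 12.8986
K_W = (4C−1)/(4C−4) + 0.615/C = 50.594/47.594 + 0.0477 = 1.1107
τ_max = K·8FD/(πd³) → F_max = τ_allow·πd³/(8DK)
F_max = 512·π·6.9³/(8·89.0·1.1107) = 5.2841e+05/790.83 = 668.17 N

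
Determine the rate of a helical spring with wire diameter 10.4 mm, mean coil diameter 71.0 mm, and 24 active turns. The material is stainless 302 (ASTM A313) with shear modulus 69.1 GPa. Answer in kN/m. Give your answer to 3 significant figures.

11.8 kN/m

k = Gd⁴/(8D³N_a) = (69.1×10³ × 10.4⁴) / (8 × 71.0³ × 24)
  = 8.08372e+08 / 6.87189e+07 = 11.763 N/mm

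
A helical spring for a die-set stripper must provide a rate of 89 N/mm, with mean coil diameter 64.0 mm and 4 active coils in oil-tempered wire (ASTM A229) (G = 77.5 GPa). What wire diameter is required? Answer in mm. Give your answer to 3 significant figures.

9.91 mm

d = (8D³N_a·k / G)^(1/4) = (8·64.0³·4·89 / (77.5×10³))^0.25
  = (9633.4)^0.25 = 9.9071 mm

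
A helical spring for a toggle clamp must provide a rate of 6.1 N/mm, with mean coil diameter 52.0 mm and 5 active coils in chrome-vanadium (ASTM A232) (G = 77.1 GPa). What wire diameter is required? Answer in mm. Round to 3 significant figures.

d = (8D³N_a·k / G)^(1/4) = (8·52.0³·5·6.1 / (77.1×10³))^0.25
  = (444.99)^0.25 = 4.5929 mm

4.59 mm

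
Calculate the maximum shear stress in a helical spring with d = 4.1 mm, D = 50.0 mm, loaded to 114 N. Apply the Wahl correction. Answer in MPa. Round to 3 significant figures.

235 MPa

Spring index C = D/d = 50.0/4.1 = 12.1951
K_W = (4C−1)/(4C−4) + 0.615/C = 47.780/44.780 + 0.0504 = 1.1174
τ₀ = 8FD/(πd³) = 8·114·50.0/(π·4.1³) = 45600/216.52 = 210.6 MPa
τ_max = K·τ₀ = 1.1174 × 210.6 = 235.33 MPa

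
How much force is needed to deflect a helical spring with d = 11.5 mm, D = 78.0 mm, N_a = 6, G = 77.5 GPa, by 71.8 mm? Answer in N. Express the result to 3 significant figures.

k = Gd⁴/(8D³N_a) = (77.5×10³)(11.5⁴)/(8·78.0³·6) = 59.507 N/mm
F = k·δ = 59.507 × 71.8 = 4272.6 N

4270 N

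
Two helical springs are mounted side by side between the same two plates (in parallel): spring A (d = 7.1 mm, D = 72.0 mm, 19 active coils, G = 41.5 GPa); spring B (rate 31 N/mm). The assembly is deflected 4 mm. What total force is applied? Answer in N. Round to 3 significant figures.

131 N

k_A = Gd⁴/(8D³N_a) = (41.5×10³)(7.1⁴)/(8·72.0³·19) = 1.8588 N/mm
Parallel: k_eq = 1.8588 + 31 = 32.859 N/mm
F = k_eq·δ = 32.859·4 = 131.44 N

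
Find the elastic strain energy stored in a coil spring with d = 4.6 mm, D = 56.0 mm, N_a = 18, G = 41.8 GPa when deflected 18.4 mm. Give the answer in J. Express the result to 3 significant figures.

0.125 J

k = Gd⁴/(8D³N_a) = (41.8×10³)(4.6⁴)/(8·56.0³·18) = 0.74008 N/mm
U = ½kδ² = 0.5 × 0.74008 × 18.4² = 125.28 N·mm = 0.12528 J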